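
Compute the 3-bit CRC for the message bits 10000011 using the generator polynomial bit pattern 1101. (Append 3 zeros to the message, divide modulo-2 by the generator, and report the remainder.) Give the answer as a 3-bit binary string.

Append 3 zeros: 10000011000. Divide by 1101 (XOR where the leading bit is 1):
  pos 0: 1000 XOR 1101 = 0101
  pos 1: 1010 XOR 1101 = 0111
  pos 2: 1110 XOR 1101 = 0011
  pos 4: 1111 XOR 1101 = 0010
  pos 6: 1000 XOR 1101 = 0101
  pos 7: 1010 XOR 1101 = 0111
Remainder (last 3 bits) = 111. This is the CRC / FCS.

111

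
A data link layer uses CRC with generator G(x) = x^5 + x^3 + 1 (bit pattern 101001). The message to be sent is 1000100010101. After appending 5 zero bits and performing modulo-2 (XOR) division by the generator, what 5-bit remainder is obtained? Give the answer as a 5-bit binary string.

10100

Append 5 zeros: 100010001010100000. Divide by 101001 (XOR where the leading bit is 1):
  pos 0: 100010 XOR 101001 = 001011
  pos 2: 101100 XOR 101001 = 000101
  pos 5: 101101 XOR 101001 = 000100
  pos 8: 100010 XOR 101001 = 001011
  pos 10: 101100 XOR 101001 = 000101
Remainder (last 5 bits) = 10100. This is the CRC / FCS.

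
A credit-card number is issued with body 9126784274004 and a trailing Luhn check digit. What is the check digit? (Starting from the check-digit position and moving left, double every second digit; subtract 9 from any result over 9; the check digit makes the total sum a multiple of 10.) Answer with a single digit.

Partial digits right→left: 4 0 0 4 7 2 4 8 7 6 2 1 9
Double every second digit counting from the check-digit position (so the 1st, 3rd, 5th, ... of the partial from the right).
  doubled (with −9 where >9): 8 0 5 8 5 4 9 → sum 39
  kept as-is: 0 4 2 8 6 1 → sum 21
Total = 39 + 21 = 60.
Check digit = (10 − (60 mod 10)) mod 10 = 0.

0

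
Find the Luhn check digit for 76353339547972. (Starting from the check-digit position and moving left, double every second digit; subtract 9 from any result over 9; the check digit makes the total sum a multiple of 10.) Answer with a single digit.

5

Partial digits right→left: 2 7 9 7 4 5 9 3 3 3 5 3 6 7
Double every second digit counting from the check-digit position (so the 1st, 3rd, 5th, ... of the partial from the right).
  doubled (with −9 where >9): 4 9 8 9 6 1 3 → sum 40
  kept as-is: 7 7 5 3 3 3 7 → sum 35
Total = 40 + 35 = 75.
Check digit = (10 − (75 mod 10)) mod 10 = 5.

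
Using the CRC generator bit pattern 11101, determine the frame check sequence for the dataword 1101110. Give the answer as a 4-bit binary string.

0100

Append 4 zeros: 11011100000. Divide by 11101 (XOR where the leading bit is 1):
  pos 0: 11011 XOR 11101 = 00110
  pos 2: 11010 XOR 11101 = 00111
  pos 4: 11100 XOR 11101 = 00001
Remainder (last 4 bits) = 0100. This is the CRC / FCS.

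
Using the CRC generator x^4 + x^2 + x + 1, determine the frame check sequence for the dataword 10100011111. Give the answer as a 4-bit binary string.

1110

Append 4 zeros: 101000111110000. Divide by 10111 (XOR where the leading bit is 1):
  pos 0: 10100 XOR 10111 = 00011
  pos 3: 11011 XOR 10111 = 01100
  pos 4: 11001 XOR 10111 = 01110
  pos 5: 11101 XOR 10111 = 01010
  pos 6: 10101 XOR 10111 = 00010
  pos 9: 10000 XOR 10111 = 00111
Remainder (last 4 bits) = 1110. This is the CRC / FCS.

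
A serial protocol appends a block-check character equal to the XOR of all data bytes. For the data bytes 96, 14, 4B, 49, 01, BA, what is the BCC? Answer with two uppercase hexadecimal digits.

XOR the bytes together:
  start with 0x96
  0x96 ⊕ 0x14 = 0x82
  0x82 ⊕ 0x4B = 0xC9
  0xC9 ⊕ 0x49 = 0x80
  0x80 ⊕ 0x01 = 0x81
  0x81 ⊕ 0xBA = 0x3B

3B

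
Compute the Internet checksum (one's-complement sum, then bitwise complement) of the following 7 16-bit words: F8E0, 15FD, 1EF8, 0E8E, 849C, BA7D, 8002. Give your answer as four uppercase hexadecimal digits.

047F

One's-complement addition (fold any carry out of bit 15 back into bit 0):
  0xF8E0 + 0x15FD = 0x10EDD → wrap carry → 0x0EDE
  0x0EDE + 0x1EF8 = 0x02DD6
  0x2DD6 + 0x0E8E = 0x03C64
  0x3C64 + 0x849C = 0x0C100
  0xC100 + 0xBA7D = 0x17B7D → wrap carry → 0x7B7E
  0x7B7E + 0x8002 = 0x0FB80
One's-complement sum = 0xFB80.
Checksum = ~0xFB80 & 0xFFFF = 0x047F.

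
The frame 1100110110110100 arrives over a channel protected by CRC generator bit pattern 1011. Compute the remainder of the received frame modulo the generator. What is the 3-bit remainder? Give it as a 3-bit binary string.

000

Modulo-2 division of 1100110110110100 by 1011:
  pos 0: 1100 XOR 1011 = 0111
  pos 1: 1111 XOR 1011 = 0100
  pos 2: 1001 XOR 1011 = 0010
  pos 4: 1001 XOR 1011 = 0010
  pos 6: 1010 XOR 1011 = 0001
  pos 9: 1110 XOR 1011 = 0101
  pos 10: 1011 XOR 1011 = 0000
Remainder = 000 (zero — the frame passes the CRC check).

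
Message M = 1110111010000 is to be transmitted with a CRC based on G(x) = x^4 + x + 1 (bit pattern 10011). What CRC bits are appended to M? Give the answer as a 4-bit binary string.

1001

Append 4 zeros: 11101110100000000. Divide by 10011 (XOR where the leading bit is 1):
  pos 0: 11101 XOR 10011 = 01110
  pos 1: 11101 XOR 10011 = 01110
  pos 2: 11101 XOR 10011 = 01110
  pos 3: 11100 XOR 10011 = 01111
  pos 4: 11111 XOR 10011 = 01100
  pos 5: 11000 XOR 10011 = 01011
  pos 6: 10110 XOR 10011 = 00101
  pos 8: 10100 XOR 10011 = 00111
  pos 10: 11100 XOR 10011 = 01111
  pos 11: 11110 XOR 10011 = 01101
  pos 12: 11010 XOR 10011 = 01001
Remainder (last 4 bits) = 1001. This is the CRC / FCS.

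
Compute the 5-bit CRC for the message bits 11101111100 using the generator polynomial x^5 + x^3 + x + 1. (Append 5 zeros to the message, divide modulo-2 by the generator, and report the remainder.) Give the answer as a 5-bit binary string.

00000

Append 5 zeros: 1110111110000000. Divide by 101011 (XOR where the leading bit is 1):
  pos 0: 111011 XOR 101011 = 010000
  pos 1: 100001 XOR 101011 = 001010
  pos 3: 101011 XOR 101011 = 000000
Remainder (last 5 bits) = 00000. This is the CRC / FCS.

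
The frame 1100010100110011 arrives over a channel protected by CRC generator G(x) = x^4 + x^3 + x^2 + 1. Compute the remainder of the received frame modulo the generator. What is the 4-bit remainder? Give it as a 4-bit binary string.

Modulo-2 division of 1100010100110011 by 11101:
  pos 0: 11000 XOR 11101 = 00101
  pos 2: 10110 XOR 11101 = 01011
  pos 3: 10111 XOR 11101 = 01010
  pos 4: 10100 XOR 11101 = 01001
  pos 5: 10010 XOR 11101 = 01111
  pos 6: 11111 XOR 11101 = 00010
  pos 9: 10100 XOR 11101 = 01001
  pos 10: 10011 XOR 11101 = 01110
  pos 11: 11101 XOR 11101 = 00000
Remainder = 0000 (zero — the frame passes the CRC check).

0000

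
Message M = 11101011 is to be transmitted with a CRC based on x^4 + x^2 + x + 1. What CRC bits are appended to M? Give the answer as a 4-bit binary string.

0011

Append 4 zeros: 111010110000. Divide by 10111 (XOR where the leading bit is 1):
  pos 0: 11101 XOR 10111 = 01010
  pos 1: 10100 XOR 10111 = 00011
  pos 4: 11110 XOR 10111 = 01001
  pos 5: 10010 XOR 10111 = 00101
  pos 7: 10100 XOR 10111 = 00011
Remainder (last 4 bits) = 0011. This is the CRC / FCS.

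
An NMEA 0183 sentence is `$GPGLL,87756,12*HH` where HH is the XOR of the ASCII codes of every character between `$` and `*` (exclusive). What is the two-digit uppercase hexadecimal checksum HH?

68

XOR the ASCII codes of the payload characters:
  'G' = 0x47 → acc = 0x47
  'P' = 0x50 → acc = 0x17
  'G' = 0x47 → acc = 0x50
  'L' = 0x4C → acc = 0x1C
  'L' = 0x4C → acc = 0x50
  ',' = 0x2C → acc = 0x7C
  '8' = 0x38 → acc = 0x44
  '7' = 0x37 → acc = 0x73
  '7' = 0x37 → acc = 0x44
  '5' = 0x35 → acc = 0x71
  '6' = 0x36 → acc = 0x47
  ',' = 0x2C → acc = 0x6B
  '1' = 0x31 → acc = 0x5A
  '2' = 0x32 → acc = 0x68
Checksum = 0x68.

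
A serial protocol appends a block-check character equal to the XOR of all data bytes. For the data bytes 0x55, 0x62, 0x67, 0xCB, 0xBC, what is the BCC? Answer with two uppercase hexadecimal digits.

XOR the bytes together:
  start with 0x55
  0x55 ⊕ 0x62 = 0x37
  0x37 ⊕ 0x67 = 0x50
  0x50 ⊕ 0xCB = 0x9B
  0x9B ⊕ 0xBC = 0x27

27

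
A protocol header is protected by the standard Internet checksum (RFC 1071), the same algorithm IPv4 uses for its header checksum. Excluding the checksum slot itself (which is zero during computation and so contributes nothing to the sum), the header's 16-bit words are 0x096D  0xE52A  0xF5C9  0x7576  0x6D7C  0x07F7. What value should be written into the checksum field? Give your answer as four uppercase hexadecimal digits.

30B4

One's-complement addition (fold any carry out of bit 15 back into bit 0):
  0x096D + 0xE52A = 0x0EE97
  0xEE97 + 0xF5C9 = 0x1E460 → wrap carry → 0xE461
  0xE461 + 0x7576 = 0x159D7 → wrap carry → 0x59D8
  0x59D8 + 0x6D7C = 0x0C754
  0xC754 + 0x07F7 = 0x0CF4B
One's-complement sum = 0xCF4B.
Checksum = ~0xCF4B & 0xFFFF = 0x30B4.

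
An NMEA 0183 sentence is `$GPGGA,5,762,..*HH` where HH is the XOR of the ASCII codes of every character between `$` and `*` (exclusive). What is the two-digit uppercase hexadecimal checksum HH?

7C

XOR the ASCII codes of the payload characters:
  'G' = 0x47 → acc = 0x47
  'P' = 0x50 → acc = 0x17
  'G' = 0x47 → acc = 0x50
  'G' = 0x47 → acc = 0x17
  'A' = 0x41 → acc = 0x56
  ',' = 0x2C → acc = 0x7A
  '5' = 0x35 → acc = 0x4F
  ',' = 0x2C → acc = 0x63
  '7' = 0x37 → acc = 0x54
  '6' = 0x36 → acc = 0x62
  '2' = 0x32 → acc = 0x50
  ',' = 0x2C → acc = 0x7C
  '.' = 0x2E → acc = 0x52
  '.' = 0x2E → acc = 0x7C
Checksum = 0x7C.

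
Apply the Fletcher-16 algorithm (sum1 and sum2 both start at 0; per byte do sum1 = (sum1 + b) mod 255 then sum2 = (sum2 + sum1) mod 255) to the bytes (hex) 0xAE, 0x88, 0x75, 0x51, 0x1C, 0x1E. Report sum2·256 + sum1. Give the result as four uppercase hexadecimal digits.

Running sums (mod 255):
  after byte 0 (0xAE): sum1=174, sum2=174
  after byte 1 (0x88): sum1=55, sum2=229
  after byte 2 (0x75): sum1=172, sum2=146
  after byte 3 (0x51): sum1=253, sum2=144
  after byte 4 (0x1C): sum1=26, sum2=170
  after byte 5 (0x1E): sum1=56, sum2=226
Checksum = sum2·256 + sum1 = 226·256 + 56 = 57912 = 0xE238.

E238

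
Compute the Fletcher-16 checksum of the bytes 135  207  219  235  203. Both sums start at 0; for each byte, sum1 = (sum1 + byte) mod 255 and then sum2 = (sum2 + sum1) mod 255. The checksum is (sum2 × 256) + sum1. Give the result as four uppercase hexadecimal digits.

Running sums (mod 255):
  after byte 0 (135): sum1=135, sum2=135
  after byte 1 (207): sum1=87, sum2=222
  after byte 2 (219): sum1=51, sum2=18
  after byte 3 (235): sum1=31, sum2=49
  after byte 4 (203): sum1=234, sum2=28
Checksum = sum2·256 + sum1 = 28·256 + 234 = 7402 = 0x1CEA.

1CEA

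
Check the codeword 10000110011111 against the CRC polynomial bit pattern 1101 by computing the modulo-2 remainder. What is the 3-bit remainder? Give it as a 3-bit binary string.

Modulo-2 division of 10000110011111 by 1101:
  pos 0: 1000 XOR 1101 = 0101
  pos 1: 1010 XOR 1101 = 0111
  pos 2: 1111 XOR 1101 = 0010
  pos 4: 1010 XOR 1101 = 0111
  pos 5: 1110 XOR 1101 = 0011
  pos 7: 1111 XOR 1101 = 0010
  pos 9: 1011 XOR 1101 = 0110
  pos 10: 1101 XOR 1101 = 0000
Remainder = 000 (zero — the frame passes the CRC check).

000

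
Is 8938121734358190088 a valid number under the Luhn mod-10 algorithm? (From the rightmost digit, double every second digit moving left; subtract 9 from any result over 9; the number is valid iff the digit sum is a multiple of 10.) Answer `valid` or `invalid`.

invalid

From the right, keep odd positions and double even positions (subtract 9 from any doubled value over 9):
  doubled (positions 2,4,...): 7 0 2 1 8 5 4 7 9 → sum 43
  kept (positions 1,3,...): 8 0 9 8 3 3 1 1 3 8 → sum 44
Total = 87.
87 mod 10 = 7, so the number is invalid.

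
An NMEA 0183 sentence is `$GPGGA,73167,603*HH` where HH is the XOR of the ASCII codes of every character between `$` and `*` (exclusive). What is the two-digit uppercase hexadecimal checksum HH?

57

XOR the ASCII codes of the payload characters:
  'G' = 0x47 → acc = 0x47
  'P' = 0x50 → acc = 0x17
  'G' = 0x47 → acc = 0x50
  'G' = 0x47 → acc = 0x17
  'A' = 0x41 → acc = 0x56
  ',' = 0x2C → acc = 0x7A
  '7' = 0x37 → acc = 0x4D
  '3' = 0x33 → acc = 0x7E
  '1' = 0x31 → acc = 0x4F
  '6' = 0x36 → acc = 0x79
  '7' = 0x37 → acc = 0x4E
  ',' = 0x2C → acc = 0x62
  '6' = 0x36 → acc = 0x54
  '0' = 0x30 → acc = 0x64
  '3' = 0x33 → acc = 0x57
Checksum = 0x57.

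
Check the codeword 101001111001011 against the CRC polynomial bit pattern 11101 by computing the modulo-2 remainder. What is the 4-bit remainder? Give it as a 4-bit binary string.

0100

Modulo-2 division of 101001111001011 by 11101:
  pos 0: 10100 XOR 11101 = 01001
  pos 1: 10011 XOR 11101 = 01110
  pos 2: 11101 XOR 11101 = 00000
  pos 7: 11001 XOR 11101 = 00100
  pos 9: 10001 XOR 11101 = 01100
  pos 10: 11001 XOR 11101 = 00100
Remainder = 0100 (nonzero — an error is detected).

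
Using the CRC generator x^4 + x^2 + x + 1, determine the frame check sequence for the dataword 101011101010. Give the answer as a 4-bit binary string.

Append 4 zeros: 1010111010100000. Divide by 10111 (XOR where the leading bit is 1):
  pos 0: 10101 XOR 10111 = 00010
  pos 3: 10110 XOR 10111 = 00001
  pos 7: 11010 XOR 10111 = 01101
  pos 8: 11010 XOR 10111 = 01101
  pos 9: 11010 XOR 10111 = 01101
  pos 10: 11010 XOR 10111 = 01101
  pos 11: 11010 XOR 10111 = 01101
Remainder (last 4 bits) = 1101. This is the CRC / FCS.

1101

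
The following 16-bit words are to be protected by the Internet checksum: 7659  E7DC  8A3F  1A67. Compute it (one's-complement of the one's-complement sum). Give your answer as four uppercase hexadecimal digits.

One's-complement addition (fold any carry out of bit 15 back into bit 0):
  0x7659 + 0xE7DC = 0x15E35 → wrap carry → 0x5E36
  0x5E36 + 0x8A3F = 0x0E875
  0xE875 + 0x1A67 = 0x102DC → wrap carry → 0x02DD
One's-complement sum = 0x02DD.
Checksum = ~0x02DD & 0xFFFF = 0xFD22.

FD22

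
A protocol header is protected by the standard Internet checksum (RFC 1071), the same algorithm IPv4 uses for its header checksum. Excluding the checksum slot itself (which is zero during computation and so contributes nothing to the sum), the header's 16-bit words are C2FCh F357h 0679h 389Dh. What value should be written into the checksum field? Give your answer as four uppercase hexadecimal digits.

0A95

One's-complement addition (fold any carry out of bit 15 back into bit 0):
  0xC2FC + 0xF357 = 0x1B653 → wrap carry → 0xB654
  0xB654 + 0x0679 = 0x0BCCD
  0xBCCD + 0x389D = 0x0F56A
One's-complement sum = 0xF56A.
Checksum = ~0xF56A & 0xFFFF = 0x0A95.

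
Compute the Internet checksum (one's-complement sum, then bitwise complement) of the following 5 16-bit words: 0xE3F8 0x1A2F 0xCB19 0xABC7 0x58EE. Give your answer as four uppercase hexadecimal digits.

3208

One's-complement addition (fold any carry out of bit 15 back into bit 0):
  0xE3F8 + 0x1A2F = 0x0FE27
  0xFE27 + 0xCB19 = 0x1C940 → wrap carry → 0xC941
  0xC941 + 0xABC7 = 0x17508 → wrap carry → 0x7509
  0x7509 + 0x58EE = 0x0CDF7
One's-complement sum = 0xCDF7.
Checksum = ~0xCDF7 & 0xFFFF = 0x3208.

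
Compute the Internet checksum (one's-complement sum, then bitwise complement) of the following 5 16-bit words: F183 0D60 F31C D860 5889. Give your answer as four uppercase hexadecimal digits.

One's-complement addition (fold any carry out of bit 15 back into bit 0):
  0xF183 + 0x0D60 = 0x0FEE3
  0xFEE3 + 0xF31C = 0x1F1FF → wrap carry → 0xF200
  0xF200 + 0xD860 = 0x1CA60 → wrap carry → 0xCA61
  0xCA61 + 0x5889 = 0x122EA → wrap carry → 0x22EB
One's-complement sum = 0x22EB.
Checksum = ~0x22EB & 0xFFFF = 0xDD14.

DD14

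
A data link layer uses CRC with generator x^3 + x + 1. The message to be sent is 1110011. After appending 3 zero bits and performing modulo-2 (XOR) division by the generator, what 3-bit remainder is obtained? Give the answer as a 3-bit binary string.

010

Append 3 zeros: 1110011000. Divide by 1011 (XOR where the leading bit is 1):
  pos 0: 1110 XOR 1011 = 0101
  pos 1: 1010 XOR 1011 = 0001
  pos 4: 1110 XOR 1011 = 0101
  pos 5: 1010 XOR 1011 = 0001
Remainder (last 3 bits) = 010. This is the CRC / FCS.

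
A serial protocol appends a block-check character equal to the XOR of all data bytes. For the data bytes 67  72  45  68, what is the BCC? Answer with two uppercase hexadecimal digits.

XOR the bytes together:
  start with 0x67
  0x67 ⊕ 0x72 = 0x15
  0x15 ⊕ 0x45 = 0x50
  0x50 ⊕ 0x68 = 0x38

38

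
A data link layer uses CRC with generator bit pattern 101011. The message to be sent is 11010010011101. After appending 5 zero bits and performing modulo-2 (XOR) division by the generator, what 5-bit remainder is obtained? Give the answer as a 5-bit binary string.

Append 5 zeros: 1101001001110100000. Divide by 101011 (XOR where the leading bit is 1):
  pos 0: 110100 XOR 101011 = 011111
  pos 1: 111111 XOR 101011 = 010100
  pos 2: 101000 XOR 101011 = 000011
  pos 6: 110111 XOR 101011 = 011100
  pos 7: 111000 XOR 101011 = 010011
  pos 8: 100111 XOR 101011 = 001100
  pos 10: 110000 XOR 101011 = 011011
  pos 11: 110110 XOR 101011 = 011101
  pos 12: 111010 XOR 101011 = 010001
  pos 13: 100010 XOR 101011 = 001001
Remainder (last 5 bits) = 01001. This is the CRC / FCS.

01001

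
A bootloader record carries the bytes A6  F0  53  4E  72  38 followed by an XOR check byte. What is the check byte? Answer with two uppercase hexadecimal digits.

XOR the bytes together:
  start with 0xA6
  0xA6 ⊕ 0xF0 = 0x56
  0x56 ⊕ 0x53 = 0x05
  0x05 ⊕ 0x4E = 0x4B
  0x4B ⊕ 0x72 = 0x39
  0x39 ⊕ 0x38 = 0x01

01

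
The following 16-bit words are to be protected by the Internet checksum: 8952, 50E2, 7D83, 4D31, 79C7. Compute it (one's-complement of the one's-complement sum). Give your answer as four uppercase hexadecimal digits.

One's-complement addition (fold any carry out of bit 15 back into bit 0):
  0x8952 + 0x50E2 = 0x0DA34
  0xDA34 + 0x7D83 = 0x157B7 → wrap carry → 0x57B8
  0x57B8 + 0x4D31 = 0x0A4E9
  0xA4E9 + 0x79C7 = 0x11EB0 → wrap carry → 0x1EB1
One's-complement sum = 0x1EB1.
Checksum = ~0x1EB1 & 0xFFFF = 0xE14E.

E14E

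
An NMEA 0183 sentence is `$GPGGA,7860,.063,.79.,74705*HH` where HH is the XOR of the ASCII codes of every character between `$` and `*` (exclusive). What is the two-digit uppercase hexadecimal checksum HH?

7B

XOR the ASCII codes of the payload characters:
  'G' = 0x47 → acc = 0x47
  'P' = 0x50 → acc = 0x17
  'G' = 0x47 → acc = 0x50
  'G' = 0x47 → acc = 0x17
  'A' = 0x41 → acc = 0x56
  ',' = 0x2C → acc = 0x7A
  '7' = 0x37 → acc = 0x4D
  '8' = 0x38 → acc = 0x75
  '6' = 0x36 → acc = 0x43
  '0' = 0x30 → acc = 0x73
  ',' = 0x2C → acc = 0x5F
  '.' = 0x2E → acc = 0x71
  '0' = 0x30 → acc = 0x41
  '6' = 0x36 → acc = 0x77
  '3' = 0x33 → acc = 0x44
  ',' = 0x2C → acc = 0x68
  '.' = 0x2E → acc = 0x46
  '7' = 0x37 → acc = 0x71
  '9' = 0x39 → acc = 0x48
  '.' = 0x2E → acc = 0x66
  ',' = 0x2C → acc = 0x4A
  '7' = 0x37 → acc = 0x7D
  '4' = 0x34 → acc = 0x49
  '7' = 0x37 → acc = 0x7E
  '0' = 0x30 → acc = 0x4E
  '5' = 0x35 → acc = 0x7B
Checksum = 0x7B.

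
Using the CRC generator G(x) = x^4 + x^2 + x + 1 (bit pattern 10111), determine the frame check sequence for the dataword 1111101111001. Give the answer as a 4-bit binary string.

Append 4 zeros: 11111011110010000. Divide by 10111 (XOR where the leading bit is 1):
  pos 0: 11111 XOR 10111 = 01000
  pos 1: 10000 XOR 10111 = 00111
  pos 3: 11111 XOR 10111 = 01000
  pos 4: 10001 XOR 10111 = 00110
  pos 6: 11010 XOR 10111 = 01101
  pos 7: 11010 XOR 10111 = 01101
  pos 8: 11011 XOR 10111 = 01100
  pos 9: 11000 XOR 10111 = 01111
  pos 10: 11110 XOR 10111 = 01001
  pos 11: 10010 XOR 10111 = 00101
Remainder (last 4 bits) = 1010. This is the CRC / FCS.

1010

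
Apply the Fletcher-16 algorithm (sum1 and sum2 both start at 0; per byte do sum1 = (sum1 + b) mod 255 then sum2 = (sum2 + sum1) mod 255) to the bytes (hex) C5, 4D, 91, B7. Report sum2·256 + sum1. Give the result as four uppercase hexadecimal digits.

Running sums (mod 255):
  after byte 0 (C5): sum1=197, sum2=197
  after byte 1 (4D): sum1=19, sum2=216
  after byte 2 (91): sum1=164, sum2=125
  after byte 3 (B7): sum1=92, sum2=217
Checksum = sum2·256 + sum1 = 217·256 + 92 = 55644 = 0xD95C.

D95C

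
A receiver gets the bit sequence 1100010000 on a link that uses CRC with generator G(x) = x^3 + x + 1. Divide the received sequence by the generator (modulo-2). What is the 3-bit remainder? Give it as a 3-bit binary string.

Modulo-2 division of 1100010000 by 1011:
  pos 0: 1100 XOR 1011 = 0111
  pos 1: 1110 XOR 1011 = 0101
  pos 2: 1011 XOR 1011 = 0000
Remainder = 000 (zero — the frame passes the CRC check).

000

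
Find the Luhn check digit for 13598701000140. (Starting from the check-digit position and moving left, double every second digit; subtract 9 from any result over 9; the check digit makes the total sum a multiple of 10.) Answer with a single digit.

Partial digits right→left: 0 4 1 0 0 0 1 0 7 8 9 5 3 1
Double every second digit counting from the check-digit position (so the 1st, 3rd, 5th, ... of the partial from the right).
  doubled (with −9 where >9): 0 2 0 2 5 9 6 → sum 24
  kept as-is: 4 0 0 0 8 5 1 → sum 18
Total = 24 + 18 = 42.
Check digit = (10 − (42 mod 10)) mod 10 = 8.

8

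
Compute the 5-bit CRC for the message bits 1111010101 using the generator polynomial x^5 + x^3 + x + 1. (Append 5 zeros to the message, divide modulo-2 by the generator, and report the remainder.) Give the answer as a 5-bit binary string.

Append 5 zeros: 111101010100000. Divide by 101011 (XOR where the leading bit is 1):
  pos 0: 111101 XOR 101011 = 010110
  pos 1: 101100 XOR 101011 = 000111
  pos 4: 111101 XOR 101011 = 010110
  pos 5: 101100 XOR 101011 = 000111
  pos 8: 111000 XOR 101011 = 010011
  pos 9: 100110 XOR 101011 = 001101
Remainder (last 5 bits) = 01101. This is the CRC / FCS.

01101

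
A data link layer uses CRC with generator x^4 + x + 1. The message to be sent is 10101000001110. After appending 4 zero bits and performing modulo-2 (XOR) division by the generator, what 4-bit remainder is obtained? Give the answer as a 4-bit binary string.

1001

Append 4 zeros: 101010000011100000. Divide by 10011 (XOR where the leading bit is 1):
  pos 0: 10101 XOR 10011 = 00110
  pos 2: 11000 XOR 10011 = 01011
  pos 3: 10110 XOR 10011 = 00101
  pos 5: 10100 XOR 10011 = 00111
  pos 7: 11111 XOR 10011 = 01100
  pos 8: 11001 XOR 10011 = 01010
  pos 9: 10100 XOR 10011 = 00111
  pos 11: 11100 XOR 10011 = 01111
  pos 12: 11110 XOR 10011 = 01101
  pos 13: 11010 XOR 10011 = 01001
Remainder (last 4 bits) = 1001. This is the CRC / FCS.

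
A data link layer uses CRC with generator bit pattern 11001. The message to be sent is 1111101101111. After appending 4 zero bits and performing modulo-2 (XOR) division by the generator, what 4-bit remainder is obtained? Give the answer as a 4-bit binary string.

Append 4 zeros: 11111011011110000. Divide by 11001 (XOR where the leading bit is 1):
  pos 0: 11111 XOR 11001 = 00110
  pos 2: 11001 XOR 11001 = 00000
  pos 7: 10111 XOR 11001 = 01110
  pos 8: 11101 XOR 11001 = 00100
  pos 10: 10000 XOR 11001 = 01001
  pos 11: 10010 XOR 11001 = 01011
  pos 12: 10110 XOR 11001 = 01111
Remainder (last 4 bits) = 1111. This is the CRC / FCS.

1111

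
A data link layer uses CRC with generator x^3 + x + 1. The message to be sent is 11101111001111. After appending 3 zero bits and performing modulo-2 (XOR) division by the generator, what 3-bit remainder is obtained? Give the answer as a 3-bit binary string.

110

Append 3 zeros: 11101111001111000. Divide by 1011 (XOR where the leading bit is 1):
  pos 0: 1110 XOR 1011 = 0101
  pos 1: 1011 XOR 1011 = 0000
  pos 5: 1110 XOR 1011 = 0101
  pos 6: 1010 XOR 1011 = 0001
  pos 9: 1111 XOR 1011 = 0100
  pos 10: 1001 XOR 1011 = 0010
  pos 12: 1000 XOR 1011 = 0011
Remainder (last 3 bits) = 110. This is the CRC / FCS.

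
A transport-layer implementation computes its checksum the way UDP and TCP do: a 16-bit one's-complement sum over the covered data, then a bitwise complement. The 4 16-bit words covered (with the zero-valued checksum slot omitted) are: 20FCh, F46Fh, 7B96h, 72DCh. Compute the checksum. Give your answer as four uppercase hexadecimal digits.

FC20

One's-complement addition (fold any carry out of bit 15 back into bit 0):
  0x20FC + 0xF46F = 0x1156B → wrap carry → 0x156C
  0x156C + 0x7B96 = 0x09102
  0x9102 + 0x72DC = 0x103DE → wrap carry → 0x03DF
One's-complement sum = 0x03DF.
Checksum = ~0x03DF & 0xFFFF = 0xFC20.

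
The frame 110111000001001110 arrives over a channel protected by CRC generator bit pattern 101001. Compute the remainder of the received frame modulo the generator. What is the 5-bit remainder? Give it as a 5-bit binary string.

00000

Modulo-2 division of 110111000001001110 by 101001:
  pos 0: 110111 XOR 101001 = 011110
  pos 1: 111100 XOR 101001 = 010101
  pos 2: 101010 XOR 101001 = 000011
  pos 6: 110001 XOR 101001 = 011000
  pos 7: 110000 XOR 101001 = 011001
  pos 8: 110010 XOR 101001 = 011011
  pos 9: 110111 XOR 101001 = 011110
  pos 10: 111101 XOR 101001 = 010100
  pos 11: 101001 XOR 101001 = 000000
Remainder = 00000 (zero — the frame passes the CRC check).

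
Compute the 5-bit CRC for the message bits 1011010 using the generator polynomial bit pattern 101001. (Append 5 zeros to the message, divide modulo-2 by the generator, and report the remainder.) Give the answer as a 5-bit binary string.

Append 5 zeros: 101101000000. Divide by 101001 (XOR where the leading bit is 1):
  pos 0: 101101 XOR 101001 = 000100
  pos 3: 100000 XOR 101001 = 001001
  pos 5: 100100 XOR 101001 = 001101
Remainder (last 5 bits) = 11010. This is the CRC / FCS.

11010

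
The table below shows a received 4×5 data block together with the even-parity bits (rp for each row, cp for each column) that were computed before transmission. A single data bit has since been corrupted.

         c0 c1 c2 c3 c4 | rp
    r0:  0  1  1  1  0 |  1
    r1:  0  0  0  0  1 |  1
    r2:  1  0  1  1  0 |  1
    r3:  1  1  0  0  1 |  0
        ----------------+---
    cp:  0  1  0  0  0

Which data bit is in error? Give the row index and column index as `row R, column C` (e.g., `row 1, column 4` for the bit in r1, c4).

row 3, column 1

Recompute each row's even parity and compare to rp:
  r0: data parity 1, sent rp 1 → ok
  r1: data parity 1, sent rp 1 → ok
  r2: data parity 1, sent rp 1 → ok
  r3: data parity 1, sent rp 0 → mismatch
Recompute each column's even parity and compare to cp:
  c0: data parity 0, sent cp 0 → ok
  c1: data parity 0, sent cp 1 → mismatch
  c2: data parity 0, sent cp 0 → ok
  c3: data parity 0, sent cp 0 → ok
  c4: data parity 0, sent cp 0 → ok
Exactly one row (r3) and one column (c1) fail → the flipped bit is at their intersection.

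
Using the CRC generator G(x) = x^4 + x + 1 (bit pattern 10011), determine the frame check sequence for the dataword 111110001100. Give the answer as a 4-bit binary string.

0011

Append 4 zeros: 1111100011000000. Divide by 10011 (XOR where the leading bit is 1):
  pos 0: 11111 XOR 10011 = 01100
  pos 1: 11000 XOR 10011 = 01011
  pos 2: 10110 XOR 10011 = 00101
  pos 4: 10101 XOR 10011 = 00110
  pos 6: 11010 XOR 10011 = 01001
  pos 7: 10010 XOR 10011 = 00001
  pos 11: 10000 XOR 10011 = 00011
Remainder (last 4 bits) = 0011. This is the CRC / FCS.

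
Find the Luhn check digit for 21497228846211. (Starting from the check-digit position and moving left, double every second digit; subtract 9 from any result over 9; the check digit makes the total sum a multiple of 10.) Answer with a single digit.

Partial digits right→left: 1 1 2 6 4 8 8 2 2 7 9 4 1 2
Double every second digit counting from the check-digit position (so the 1st, 3rd, 5th, ... of the partial from the right).
  doubled (with −9 where >9): 2 4 8 7 4 9 2 → sum 36
  kept as-is: 1 6 8 2 7 4 2 → sum 30
Total = 36 + 30 = 66.
Check digit = (10 − (66 mod 10)) mod 10 = 4.

4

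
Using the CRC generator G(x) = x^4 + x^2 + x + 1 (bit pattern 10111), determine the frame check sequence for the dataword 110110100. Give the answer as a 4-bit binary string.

0100

Append 4 zeros: 1101101000000. Divide by 10111 (XOR where the leading bit is 1):
  pos 0: 11011 XOR 10111 = 01100
  pos 1: 11000 XOR 10111 = 01111
  pos 2: 11111 XOR 10111 = 01000
  pos 3: 10000 XOR 10111 = 00111
  pos 5: 11100 XOR 10111 = 01011
  pos 6: 10110 XOR 10111 = 00001
Remainder (last 4 bits) = 0100. This is the CRC / FCS.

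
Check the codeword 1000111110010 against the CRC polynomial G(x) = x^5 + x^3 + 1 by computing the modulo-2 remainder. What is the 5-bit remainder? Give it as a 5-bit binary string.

00000

Modulo-2 division of 1000111110010 by 101001:
  pos 0: 100011 XOR 101001 = 001010
  pos 2: 101011 XOR 101001 = 000010
  pos 6: 101001 XOR 101001 = 000000
Remainder = 00000 (zero — the frame passes the CRC check).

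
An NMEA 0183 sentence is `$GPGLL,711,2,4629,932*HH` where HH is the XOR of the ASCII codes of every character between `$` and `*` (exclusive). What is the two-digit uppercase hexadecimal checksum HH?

XOR the ASCII codes of the payload characters:
  'G' = 0x47 → acc = 0x47
  'P' = 0x50 → acc = 0x17
  'G' = 0x47 → acc = 0x50
  'L' = 0x4C → acc = 0x1C
  'L' = 0x4C → acc = 0x50
  ',' = 0x2C → acc = 0x7C
  '7' = 0x37 → acc = 0x4B
  '1' = 0x31 → acc = 0x7A
  '1' = 0x31 → acc = 0x4B
  ',' = 0x2C → acc = 0x67
  '2' = 0x32 → acc = 0x55
  ',' = 0x2C → acc = 0x79
  '4' = 0x34 → acc = 0x4D
  '6' = 0x36 → acc = 0x7B
  '2' = 0x32 → acc = 0x49
  '9' = 0x39 → acc = 0x70
  ',' = 0x2C → acc = 0x5C
  '9' = 0x39 → acc = 0x65
  '3' = 0x33 → acc = 0x56
  '2' = 0x32 → acc = 0x64
Checksum = 0x64.

64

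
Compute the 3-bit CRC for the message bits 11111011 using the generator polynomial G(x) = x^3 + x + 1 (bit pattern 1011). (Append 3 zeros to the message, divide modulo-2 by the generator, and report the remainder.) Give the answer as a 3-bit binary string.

100

Append 3 zeros: 11111011000. Divide by 1011 (XOR where the leading bit is 1):
  pos 0: 1111 XOR 1011 = 0100
  pos 1: 1001 XOR 1011 = 0010
  pos 3: 1001 XOR 1011 = 0010
  pos 5: 1010 XOR 1011 = 0001
Remainder (last 3 bits) = 100. This is the CRC / FCS.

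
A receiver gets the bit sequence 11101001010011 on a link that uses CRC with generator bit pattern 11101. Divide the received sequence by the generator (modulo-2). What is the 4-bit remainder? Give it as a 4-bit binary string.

0000

Modulo-2 division of 11101001010011 by 11101:
  pos 0: 11101 XOR 11101 = 00000
  pos 7: 10100 XOR 11101 = 01001
  pos 8: 10011 XOR 11101 = 01110
  pos 9: 11101 XOR 11101 = 00000
Remainder = 0000 (zero — the frame passes the CRC check).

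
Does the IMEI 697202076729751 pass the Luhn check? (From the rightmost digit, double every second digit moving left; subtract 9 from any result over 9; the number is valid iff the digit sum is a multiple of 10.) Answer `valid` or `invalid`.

invalid

From the right, keep odd positions and double even positions (subtract 9 from any doubled value over 9):
  doubled (positions 2,4,...): 1 9 5 5 4 4 9 → sum 37
  kept (positions 1,3,...): 1 7 2 6 0 0 7 6 → sum 29
Total = 66.
66 mod 10 = 6, so the number is invalid.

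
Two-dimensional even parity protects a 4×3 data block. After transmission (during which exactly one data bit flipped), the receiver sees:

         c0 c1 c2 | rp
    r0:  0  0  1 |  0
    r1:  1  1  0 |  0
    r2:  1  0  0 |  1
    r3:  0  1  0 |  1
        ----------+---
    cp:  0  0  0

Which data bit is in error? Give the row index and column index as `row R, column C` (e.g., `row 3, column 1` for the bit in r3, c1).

row 0, column 2

Recompute each row's even parity and compare to rp:
  r0: data parity 1, sent rp 0 → mismatch
  r1: data parity 0, sent rp 0 → ok
  r2: data parity 1, sent rp 1 → ok
  r3: data parity 1, sent rp 1 → ok
Recompute each column's even parity and compare to cp:
  c0: data parity 0, sent cp 0 → ok
  c1: data parity 0, sent cp 0 → ok
  c2: data parity 1, sent cp 0 → mismatch
Exactly one row (r0) and one column (c2) fail → the flipped bit is at their intersection.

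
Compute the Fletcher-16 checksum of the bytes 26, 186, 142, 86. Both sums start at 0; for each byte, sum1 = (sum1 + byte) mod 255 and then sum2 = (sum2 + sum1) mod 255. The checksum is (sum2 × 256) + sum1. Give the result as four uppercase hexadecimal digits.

0CB9

Running sums (mod 255):
  after byte 0 (26): sum1=26, sum2=26
  after byte 1 (186): sum1=212, sum2=238
  after byte 2 (142): sum1=99, sum2=82
  after byte 3 (86): sum1=185, sum2=12
Checksum = sum2·256 + sum1 = 12·256 + 185 = 3257 = 0x0CB9.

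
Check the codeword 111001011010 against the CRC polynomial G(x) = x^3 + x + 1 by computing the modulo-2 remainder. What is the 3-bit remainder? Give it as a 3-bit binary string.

Modulo-2 division of 111001011010 by 1011:
  pos 0: 1110 XOR 1011 = 0101
  pos 1: 1010 XOR 1011 = 0001
  pos 4: 1101 XOR 1011 = 0110
  pos 5: 1101 XOR 1011 = 0110
  pos 6: 1100 XOR 1011 = 0111
  pos 7: 1111 XOR 1011 = 0100
  pos 8: 1000 XOR 1011 = 0011
Remainder = 011 (nonzero — an error is detected).

011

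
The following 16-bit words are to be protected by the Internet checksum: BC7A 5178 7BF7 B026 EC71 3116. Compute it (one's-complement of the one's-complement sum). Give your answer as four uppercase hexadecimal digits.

A866

One's-complement addition (fold any carry out of bit 15 back into bit 0):
  0xBC7A + 0x5178 = 0x10DF2 → wrap carry → 0x0DF3
  0x0DF3 + 0x7BF7 = 0x089EA
  0x89EA + 0xB026 = 0x13A10 → wrap carry → 0x3A11
  0x3A11 + 0xEC71 = 0x12682 → wrap carry → 0x2683
  0x2683 + 0x3116 = 0x05799
One's-complement sum = 0x5799.
Checksum = ~0x5799 & 0xFFFF = 0xA866.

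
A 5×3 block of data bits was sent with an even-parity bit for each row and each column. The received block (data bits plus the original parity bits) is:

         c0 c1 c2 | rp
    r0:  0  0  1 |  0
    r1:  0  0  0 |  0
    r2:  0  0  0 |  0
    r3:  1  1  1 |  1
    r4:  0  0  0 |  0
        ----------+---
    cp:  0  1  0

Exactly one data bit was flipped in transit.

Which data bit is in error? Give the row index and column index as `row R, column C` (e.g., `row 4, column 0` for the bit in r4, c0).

row 0, column 0

Recompute each row's even parity and compare to rp:
  r0: data parity 1, sent rp 0 → mismatch
  r1: data parity 0, sent rp 0 → ok
  r2: data parity 0, sent rp 0 → ok
  r3: data parity 1, sent rp 1 → ok
  r4: data parity 0, sent rp 0 → ok
Recompute each column's even parity and compare to cp:
  c0: data parity 1, sent cp 0 → mismatch
  c1: data parity 1, sent cp 1 → ok
  c2: data parity 0, sent cp 0 → ok
Exactly one row (r0) and one column (c0) fail → the flipped bit is at their intersection.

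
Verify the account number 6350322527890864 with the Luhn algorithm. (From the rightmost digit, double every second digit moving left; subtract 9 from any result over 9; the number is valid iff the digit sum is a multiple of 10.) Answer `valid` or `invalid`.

From the right, keep odd positions and double even positions (subtract 9 from any doubled value over 9):
  doubled (positions 2,4,...): 3 0 7 4 4 6 1 3 → sum 28
  kept (positions 1,3,...): 4 8 9 7 5 2 0 3 → sum 38
Total = 66.
66 mod 10 = 6, so the number is invalid.

invalid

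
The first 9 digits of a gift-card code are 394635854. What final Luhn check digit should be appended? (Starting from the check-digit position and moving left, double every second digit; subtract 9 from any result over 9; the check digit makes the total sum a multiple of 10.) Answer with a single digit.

Partial digits right→left: 4 5 8 5 3 6 4 9 3
Double every second digit counting from the check-digit position (so the 1st, 3rd, 5th, ... of the partial from the right).
  doubled (with −9 where >9): 8 7 6 8 6 → sum 35
  kept as-is: 5 5 6 9 → sum 25
Total = 35 + 25 = 60.
Check digit = (10 − (60 mod 10)) mod 10 = 0.

0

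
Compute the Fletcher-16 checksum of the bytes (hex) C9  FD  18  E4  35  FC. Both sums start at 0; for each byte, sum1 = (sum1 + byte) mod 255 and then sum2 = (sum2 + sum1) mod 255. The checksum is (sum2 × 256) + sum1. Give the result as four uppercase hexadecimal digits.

27F6

Running sums (mod 255):
  after byte 0 (C9): sum1=201, sum2=201
  after byte 1 (FD): sum1=199, sum2=145
  after byte 2 (18): sum1=223, sum2=113
  after byte 3 (E4): sum1=196, sum2=54
  after byte 4 (35): sum1=249, sum2=48
  after byte 5 (FC): sum1=246, sum2=39
Checksum = sum2·256 + sum1 = 39·256 + 246 = 10230 = 0x27F6.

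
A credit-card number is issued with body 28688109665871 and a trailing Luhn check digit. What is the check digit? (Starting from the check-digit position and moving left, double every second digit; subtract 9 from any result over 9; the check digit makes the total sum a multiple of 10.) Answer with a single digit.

9

Partial digits right→left: 1 7 8 5 6 6 9 0 1 8 8 6 8 2
Double every second digit counting from the check-digit position (so the 1st, 3rd, 5th, ... of the partial from the right).
  doubled (with −9 where >9): 2 7 3 9 2 7 7 → sum 37
  kept as-is: 7 5 6 0 8 6 2 → sum 34
Total = 37 + 34 = 71.
Check digit = (10 − (71 mod 10)) mod 10 = 9.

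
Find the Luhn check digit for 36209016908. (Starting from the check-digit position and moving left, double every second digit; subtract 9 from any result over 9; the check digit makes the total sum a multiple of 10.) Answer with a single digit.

1

Partial digits right→left: 8 0 9 6 1 0 9 0 2 6 3
Double every second digit counting from the check-digit position (so the 1st, 3rd, 5th, ... of the partial from the right).
  doubled (with −9 where >9): 7 9 2 9 4 6 → sum 37
  kept as-is: 0 6 0 0 6 → sum 12
Total = 37 + 12 = 49.
Check digit = (10 − (49 mod 10)) mod 10 = 1.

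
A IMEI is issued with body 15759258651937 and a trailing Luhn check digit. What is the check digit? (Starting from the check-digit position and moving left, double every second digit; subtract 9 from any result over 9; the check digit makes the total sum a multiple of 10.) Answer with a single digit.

0

Partial digits right→left: 7 3 9 1 5 6 8 5 2 9 5 7 5 1
Double every second digit counting from the check-digit position (so the 1st, 3rd, 5th, ... of the partial from the right).
  doubled (with −9 where >9): 5 9 1 7 4 1 1 → sum 28
  kept as-is: 3 1 6 5 9 7 1 → sum 32
Total = 28 + 32 = 60.
Check digit = (10 − (60 mod 10)) mod 10 = 0.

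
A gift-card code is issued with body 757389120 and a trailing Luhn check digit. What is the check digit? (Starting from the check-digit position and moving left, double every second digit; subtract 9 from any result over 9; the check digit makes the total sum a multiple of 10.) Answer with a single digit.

Partial digits right→left: 0 2 1 9 8 3 7 5 7
Double every second digit counting from the check-digit position (so the 1st, 3rd, 5th, ... of the partial from the right).
  doubled (with −9 where >9): 0 2 7 5 5 → sum 19
  kept as-is: 2 9 3 5 → sum 19
Total = 19 + 19 = 38.
Check digit = (10 − (38 mod 10)) mod 10 = 2.

2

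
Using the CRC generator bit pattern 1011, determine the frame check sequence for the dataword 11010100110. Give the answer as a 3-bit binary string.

Append 3 zeros: 11010100110000. Divide by 1011 (XOR where the leading bit is 1):
  pos 0: 1101 XOR 1011 = 0110
  pos 1: 1100 XOR 1011 = 0111
  pos 2: 1111 XOR 1011 = 0100
  pos 3: 1000 XOR 1011 = 0011
  pos 5: 1101 XOR 1011 = 0110
  pos 6: 1101 XOR 1011 = 0110
  pos 7: 1100 XOR 1011 = 0111
  pos 8: 1110 XOR 1011 = 0101
  pos 9: 1010 XOR 1011 = 0001
Remainder (last 3 bits) = 010. This is the CRC / FCS.

010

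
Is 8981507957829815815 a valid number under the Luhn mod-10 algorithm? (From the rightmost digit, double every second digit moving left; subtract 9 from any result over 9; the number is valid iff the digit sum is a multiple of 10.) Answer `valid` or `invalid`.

From the right, keep odd positions and double even positions (subtract 9 from any doubled value over 9):
  doubled (positions 2,4,...): 2 1 7 4 5 9 0 2 9 → sum 39
  kept (positions 1,3,...): 5 8 1 9 8 5 7 5 8 8 → sum 64
Total = 103.
103 mod 10 = 3, so the number is invalid.

invalid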